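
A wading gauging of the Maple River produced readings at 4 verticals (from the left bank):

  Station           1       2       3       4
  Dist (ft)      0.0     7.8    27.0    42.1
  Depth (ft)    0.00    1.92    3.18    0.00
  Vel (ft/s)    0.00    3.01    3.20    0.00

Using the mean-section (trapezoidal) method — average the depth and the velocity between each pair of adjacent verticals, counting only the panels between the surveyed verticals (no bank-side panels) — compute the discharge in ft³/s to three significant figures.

202 ft³/s

Panel 1-2: Δb = 7.8 ft, d̄ = (0.00+1.92)/2 = 0.96, v̄ = (0.00+3.01)/2 = 1.505 → q = 7.8×0.96×1.505 = 11.27 ft³/s
Panel 2-3: Δb = 19.2 ft, d̄ = (1.92+3.18)/2 = 2.55, v̄ = (3.01+3.20)/2 = 3.105 → q = 19.2×2.55×3.105 = 152.0 ft³/s
Panel 3-4: Δb = 15.1 ft, d̄ = (3.18+0.00)/2 = 1.59, v̄ = (3.20+0.00)/2 = 1.6 → q = 15.1×1.59×1.6 = 38.41 ft³/s
Q = Σ q = 201.7 ft³/s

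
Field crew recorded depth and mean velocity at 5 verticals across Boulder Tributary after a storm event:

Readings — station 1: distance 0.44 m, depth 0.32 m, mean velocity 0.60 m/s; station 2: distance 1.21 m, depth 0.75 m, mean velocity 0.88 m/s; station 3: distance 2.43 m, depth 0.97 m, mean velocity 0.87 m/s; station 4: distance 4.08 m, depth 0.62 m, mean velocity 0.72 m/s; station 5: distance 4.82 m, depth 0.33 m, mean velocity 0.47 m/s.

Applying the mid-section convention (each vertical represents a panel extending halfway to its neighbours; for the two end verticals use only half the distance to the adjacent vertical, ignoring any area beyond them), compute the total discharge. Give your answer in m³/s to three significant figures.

w_1 = (1.21 − 0.44)/2 = 0.385 m; q_1 = 0.60 × 0.32 × 0.385 = 0.07392 m³/s
w_2 = (2.43 − 0.44)/2 = 0.995 m; q_2 = 0.88 × 0.75 × 0.995 = 0.6567 m³/s
w_3 = (4.08 − 1.21)/2 = 1.435 m; q_3 = 0.87 × 0.97 × 1.435 = 1.211 m³/s
w_4 = (4.82 − 2.43)/2 = 1.195 m; q_4 = 0.72 × 0.62 × 1.195 = 0.5334 m³/s
w_5 = (4.82 − 4.08)/2 = 0.37 m; q_5 = 0.47 × 0.33 × 0.37 = 0.05739 m³/s
Q = Σ qᵢ = 2.532 m³/s

2.53 m³/s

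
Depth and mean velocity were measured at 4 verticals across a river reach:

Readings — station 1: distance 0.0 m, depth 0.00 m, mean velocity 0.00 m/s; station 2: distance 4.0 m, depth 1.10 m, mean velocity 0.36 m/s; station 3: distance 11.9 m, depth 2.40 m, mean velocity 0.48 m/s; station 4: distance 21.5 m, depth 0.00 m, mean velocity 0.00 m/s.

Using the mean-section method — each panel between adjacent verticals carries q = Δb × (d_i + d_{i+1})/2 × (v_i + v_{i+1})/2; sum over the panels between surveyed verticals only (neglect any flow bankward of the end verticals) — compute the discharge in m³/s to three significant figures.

Panel 1-2: Δb = 4 m, d̄ = (0.00+1.10)/2 = 0.55, v̄ = (0.00+0.36)/2 = 0.18 → q = 4×0.55×0.18 = 0.3960 m³/s
Panel 2-3: Δb = 7.9 m, d̄ = (1.10+2.40)/2 = 1.75, v̄ = (0.36+0.48)/2 = 0.42 → q = 7.9×1.75×0.42 = 5.807 m³/s
Panel 3-4: Δb = 9.6 m, d̄ = (2.40+0.00)/2 = 1.2, v̄ = (0.48+0.00)/2 = 0.24 → q = 9.6×1.2×0.24 = 2.765 m³/s
Q = Σ q = 8.967 m³/s

8.97 m³/s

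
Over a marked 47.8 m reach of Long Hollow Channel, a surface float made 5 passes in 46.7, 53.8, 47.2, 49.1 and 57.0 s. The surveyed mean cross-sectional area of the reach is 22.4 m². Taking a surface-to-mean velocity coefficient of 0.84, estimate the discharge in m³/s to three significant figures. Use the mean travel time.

t̄ = (46.7 + 53.8 + 47.2 + 49.1 + 57.0) / 5 = 50.76 s
v_surface = L / t̄ = 47.8 / 50.76 = 0.9417 m/s
v_mean = 0.84 × 0.9417 = 0.7910 m/s
Q = A × v_mean = 22.4 × 0.7910 = 17.72 m³/s

17.7 m³/s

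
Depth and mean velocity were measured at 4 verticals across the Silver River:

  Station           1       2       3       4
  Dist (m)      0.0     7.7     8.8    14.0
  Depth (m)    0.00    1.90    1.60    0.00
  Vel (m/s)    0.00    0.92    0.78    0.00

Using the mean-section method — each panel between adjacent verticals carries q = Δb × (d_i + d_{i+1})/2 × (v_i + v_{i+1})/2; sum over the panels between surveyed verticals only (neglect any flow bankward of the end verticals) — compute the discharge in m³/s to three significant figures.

6.62 m³/s

Panel 1-2: Δb = 7.7 m, d̄ = (0.00+1.90)/2 = 0.95, v̄ = (0.00+0.92)/2 = 0.46 → q = 7.7×0.95×0.46 = 3.365 m³/s
Panel 2-3: Δb = 1.1 m, d̄ = (1.90+1.60)/2 = 1.75, v̄ = (0.92+0.78)/2 = 0.85 → q = 1.1×1.75×0.85 = 1.636 m³/s
Panel 3-4: Δb = 5.2 m, d̄ = (1.60+0.00)/2 = 0.8, v̄ = (0.78+0.00)/2 = 0.39 → q = 5.2×0.8×0.39 = 1.622 m³/s
Q = Σ q = 6.624 m³/s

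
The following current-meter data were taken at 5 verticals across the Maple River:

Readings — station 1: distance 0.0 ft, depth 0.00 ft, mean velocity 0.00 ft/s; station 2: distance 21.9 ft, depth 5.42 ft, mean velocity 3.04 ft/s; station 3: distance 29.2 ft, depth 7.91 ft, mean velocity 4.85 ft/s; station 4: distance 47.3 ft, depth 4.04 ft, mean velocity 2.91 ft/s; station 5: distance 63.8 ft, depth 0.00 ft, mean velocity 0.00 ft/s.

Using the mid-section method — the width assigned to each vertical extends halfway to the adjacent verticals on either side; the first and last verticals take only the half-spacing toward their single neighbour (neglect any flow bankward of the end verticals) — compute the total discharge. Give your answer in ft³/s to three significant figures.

931 ft³/s

w_2 = (29.2 − 0.0)/2 = 14.6 ft; q_2 = 3.04 × 5.42 × 14.6 = 240.6 ft³/s
w_3 = (47.3 − 21.9)/2 = 12.7 ft; q_3 = 4.85 × 7.91 × 12.7 = 487.2 ft³/s
w_4 = (63.8 − 29.2)/2 = 17.3 ft; q_4 = 2.91 × 4.04 × 17.3 = 203.4 ft³/s
Stations 1, 5 contribute zero (depth or velocity is 0).
Q = Σ qᵢ = 931.2 ft³/s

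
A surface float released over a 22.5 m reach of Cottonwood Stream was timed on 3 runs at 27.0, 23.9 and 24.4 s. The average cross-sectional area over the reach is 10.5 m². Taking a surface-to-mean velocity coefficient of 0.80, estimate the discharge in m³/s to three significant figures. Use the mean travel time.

t̄ = (27.0 + 23.9 + 24.4) / 3 = 25.1 s
v_surface = L / t̄ = 22.5 / 25.1 = 0.8964 m/s
v_mean = 0.80 × 0.8964 = 0.7171 m/s
Q = A × v_mean = 10.5 × 0.7171 = 7.530 m³/s

7.53 m³/s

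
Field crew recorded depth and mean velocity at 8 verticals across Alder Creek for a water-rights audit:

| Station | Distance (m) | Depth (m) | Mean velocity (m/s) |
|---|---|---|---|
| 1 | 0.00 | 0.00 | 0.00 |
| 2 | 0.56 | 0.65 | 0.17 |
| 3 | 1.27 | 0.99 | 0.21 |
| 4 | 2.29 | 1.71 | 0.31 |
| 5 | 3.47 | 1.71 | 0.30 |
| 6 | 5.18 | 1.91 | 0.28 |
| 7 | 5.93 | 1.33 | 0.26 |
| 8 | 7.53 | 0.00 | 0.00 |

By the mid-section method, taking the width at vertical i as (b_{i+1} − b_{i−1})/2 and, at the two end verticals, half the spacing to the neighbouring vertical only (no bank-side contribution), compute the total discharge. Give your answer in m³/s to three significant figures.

w_2 = (1.27 − 0.00)/2 = 0.635 m; q_2 = 0.17 × 0.65 × 0.635 = 0.07017 m³/s
w_3 = (2.29 − 0.56)/2 = 0.865 m; q_3 = 0.21 × 0.99 × 0.865 = 0.1798 m³/s
w_4 = (3.47 − 1.27)/2 = 1.1 m; q_4 = 0.31 × 1.71 × 1.1 = 0.5831 m³/s
w_5 = (5.18 − 2.29)/2 = 1.445 m; q_5 = 0.30 × 1.71 × 1.445 = 0.7413 m³/s
w_6 = (5.93 − 3.47)/2 = 1.23 m; q_6 = 0.28 × 1.91 × 1.23 = 0.6578 m³/s
w_7 = (7.53 − 5.18)/2 = 1.175 m; q_7 = 0.26 × 1.33 × 1.175 = 0.4063 m³/s
Stations 1, 8 contribute zero (depth or velocity is 0).
Q = Σ qᵢ = 2.639 m³/s

2.64 m³/s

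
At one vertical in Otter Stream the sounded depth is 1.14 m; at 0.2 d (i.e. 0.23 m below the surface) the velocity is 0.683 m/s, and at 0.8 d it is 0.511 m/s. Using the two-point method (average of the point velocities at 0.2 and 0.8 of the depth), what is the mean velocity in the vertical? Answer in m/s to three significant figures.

0.597 m/s

v̄ = (0.683 + 0.511) / 2 = 0.5970 m/s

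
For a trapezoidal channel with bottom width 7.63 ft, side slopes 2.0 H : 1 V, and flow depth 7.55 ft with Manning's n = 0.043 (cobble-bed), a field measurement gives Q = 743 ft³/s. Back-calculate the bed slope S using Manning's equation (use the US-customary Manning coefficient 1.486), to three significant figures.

0.00236

A = (b + z·y)·y = (7.63 + 2.0×7.55)×7.55 = 171.6 ft²
P = b + 2y√(1+z²) = 7.63 + 2×7.55×√(1+2.0²) = 41.39 ft
R = A/P = 171.6/41.39 = 4.146 ft
S = (Q·n / (1.486·A·R^(2/3)))² = (743×0.043 / (1.486×171.6×2.581))² = 0.002357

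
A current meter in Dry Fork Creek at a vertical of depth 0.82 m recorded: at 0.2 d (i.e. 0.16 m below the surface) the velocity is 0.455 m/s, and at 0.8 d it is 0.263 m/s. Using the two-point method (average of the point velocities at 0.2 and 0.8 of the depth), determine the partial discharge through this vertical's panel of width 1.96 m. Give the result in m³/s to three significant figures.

v̄ = (0.455 + 0.263) / 2 = 0.3590 m/s
q = v̄ × d × w = 0.3590 × 0.82 × 1.96 = 0.5770 m³/s

0.577 m³/s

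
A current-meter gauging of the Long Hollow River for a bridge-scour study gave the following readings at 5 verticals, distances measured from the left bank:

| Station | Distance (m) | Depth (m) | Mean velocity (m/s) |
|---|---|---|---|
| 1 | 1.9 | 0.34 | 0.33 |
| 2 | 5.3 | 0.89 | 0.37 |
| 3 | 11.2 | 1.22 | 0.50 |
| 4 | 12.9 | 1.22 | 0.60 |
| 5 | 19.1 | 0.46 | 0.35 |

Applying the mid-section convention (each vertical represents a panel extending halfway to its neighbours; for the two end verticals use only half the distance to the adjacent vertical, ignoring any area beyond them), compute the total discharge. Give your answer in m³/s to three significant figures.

w_1 = (5.3 − 1.9)/2 = 1.7 m; q_1 = 0.33 × 0.34 × 1.7 = 0.1907 m³/s
w_2 = (11.2 − 1.9)/2 = 4.65 m; q_2 = 0.37 × 0.89 × 4.65 = 1.531 m³/s
w_3 = (12.9 − 5.3)/2 = 3.8 m; q_3 = 0.50 × 1.22 × 3.8 = 2.318 m³/s
w_4 = (19.1 − 11.2)/2 = 3.95 m; q_4 = 0.60 × 1.22 × 3.95 = 2.891 m³/s
w_5 = (19.1 − 12.9)/2 = 3.1 m; q_5 = 0.35 × 0.46 × 3.1 = 0.4991 m³/s
Q = Σ qᵢ = 7.430 m³/s

7.43 m³/s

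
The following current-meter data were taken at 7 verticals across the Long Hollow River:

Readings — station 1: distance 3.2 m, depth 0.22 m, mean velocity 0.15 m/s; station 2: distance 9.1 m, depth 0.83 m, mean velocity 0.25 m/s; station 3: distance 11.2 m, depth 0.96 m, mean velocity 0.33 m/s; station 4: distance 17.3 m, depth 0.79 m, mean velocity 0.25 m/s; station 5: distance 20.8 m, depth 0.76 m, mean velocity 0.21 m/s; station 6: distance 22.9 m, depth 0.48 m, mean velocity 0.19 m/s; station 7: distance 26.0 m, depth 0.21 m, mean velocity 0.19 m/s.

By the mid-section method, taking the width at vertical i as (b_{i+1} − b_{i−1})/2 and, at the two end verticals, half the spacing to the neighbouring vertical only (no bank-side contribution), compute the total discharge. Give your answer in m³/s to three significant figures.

w_1 = (9.1 − 3.2)/2 = 2.95 m; q_1 = 0.15 × 0.22 × 2.95 = 0.09735 m³/s
w_2 = (11.2 − 3.2)/2 = 4 m; q_2 = 0.25 × 0.83 × 4 = 0.8300 m³/s
w_3 = (17.3 − 9.1)/2 = 4.1 m; q_3 = 0.33 × 0.96 × 4.1 = 1.299 m³/s
w_4 = (20.8 − 11.2)/2 = 4.8 m; q_4 = 0.25 × 0.79 × 4.8 = 0.9480 m³/s
w_5 = (22.9 − 17.3)/2 = 2.8 m; q_5 = 0.21 × 0.76 × 2.8 = 0.4469 m³/s
w_6 = (26.0 − 20.8)/2 = 2.6 m; q_6 = 0.19 × 0.48 × 2.6 = 0.2371 m³/s
w_7 = (26.0 − 22.9)/2 = 1.55 m; q_7 = 0.19 × 0.21 × 1.55 = 0.06185 m³/s
Q = Σ qᵢ = 3.920 m³/s

3.92 m³/s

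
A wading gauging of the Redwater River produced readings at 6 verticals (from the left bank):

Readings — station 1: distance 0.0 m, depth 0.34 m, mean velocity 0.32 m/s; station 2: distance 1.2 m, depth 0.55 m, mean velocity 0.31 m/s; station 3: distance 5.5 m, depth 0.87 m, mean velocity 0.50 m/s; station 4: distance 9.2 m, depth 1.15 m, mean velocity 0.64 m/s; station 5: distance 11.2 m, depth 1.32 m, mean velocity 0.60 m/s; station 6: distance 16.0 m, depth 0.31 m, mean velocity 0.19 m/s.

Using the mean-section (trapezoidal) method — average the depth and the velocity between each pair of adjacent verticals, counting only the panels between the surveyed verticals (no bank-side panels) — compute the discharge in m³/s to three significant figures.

6.61 m³/s

Panel 1-2: Δb = 1.2 m, d̄ = (0.34+0.55)/2 = 0.445, v̄ = (0.32+0.31)/2 = 0.315 → q = 1.2×0.445×0.315 = 0.1682 m³/s
Panel 2-3: Δb = 4.3 m, d̄ = (0.55+0.87)/2 = 0.71, v̄ = (0.31+0.50)/2 = 0.405 → q = 4.3×0.71×0.405 = 1.236 m³/s
Panel 3-4: Δb = 3.7 m, d̄ = (0.87+1.15)/2 = 1.01, v̄ = (0.50+0.64)/2 = 0.57 → q = 3.7×1.01×0.57 = 2.130 m³/s
Panel 4-5: Δb = 2 m, d̄ = (1.15+1.32)/2 = 1.235, v̄ = (0.64+0.60)/2 = 0.62 → q = 2×1.235×0.62 = 1.531 m³/s
Panel 5-6: Δb = 4.8 m, d̄ = (1.32+0.31)/2 = 0.815, v̄ = (0.60+0.19)/2 = 0.395 → q = 4.8×0.815×0.395 = 1.545 m³/s
Q = Σ q = 6.611 m³/s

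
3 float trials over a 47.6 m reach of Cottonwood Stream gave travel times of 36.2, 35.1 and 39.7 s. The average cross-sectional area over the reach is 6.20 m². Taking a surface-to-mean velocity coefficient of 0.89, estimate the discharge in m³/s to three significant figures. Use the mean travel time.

7.10 m³/s

t̄ = (36.2 + 35.1 + 39.7) / 3 = 37 s
v_surface = L / t̄ = 47.6 / 37 = 1.286 m/s
v_mean = 0.89 × 1.286 = 1.145 m/s
Q = A × v_mean = 6.20 × 1.145 = 7.099 m³/s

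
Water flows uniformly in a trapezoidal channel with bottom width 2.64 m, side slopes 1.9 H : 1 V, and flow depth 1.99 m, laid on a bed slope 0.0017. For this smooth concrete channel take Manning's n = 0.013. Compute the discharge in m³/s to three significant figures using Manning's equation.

A = (b + z·y)·y = (2.64 + 1.9×1.99)×1.99 = 12.78 m²
P = b + 2y√(1+z²) = 2.64 + 2×1.99×√(1+1.9²) = 11.19 m
R = A/P = 12.78/11.19 = 1.142 m
Q = (1/n)·A·R^(2/3)·S^(1/2) = (1/0.013) × 12.78 × 1.142^(2/3) × 0.0017^(1/2) = 44.29 m³/s

44.3 m³/s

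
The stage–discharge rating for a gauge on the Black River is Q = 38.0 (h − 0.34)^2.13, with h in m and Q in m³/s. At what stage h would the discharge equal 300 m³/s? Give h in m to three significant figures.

h − h₀ = (Q/C)^(1/b) = (300/38.0)^(1/2.13) = 2.638 m
h = 0.34 + 2.638 = 2.978 m

2.98 m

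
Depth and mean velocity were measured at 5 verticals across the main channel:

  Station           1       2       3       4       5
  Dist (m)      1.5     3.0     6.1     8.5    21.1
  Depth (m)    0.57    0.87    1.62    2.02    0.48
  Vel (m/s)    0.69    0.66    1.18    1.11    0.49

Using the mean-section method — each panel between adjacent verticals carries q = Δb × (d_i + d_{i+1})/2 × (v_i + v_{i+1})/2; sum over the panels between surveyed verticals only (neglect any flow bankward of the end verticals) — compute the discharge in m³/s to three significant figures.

21.9 m³/s

Panel 1-2: Δb = 1.5 m, d̄ = (0.57+0.87)/2 = 0.72, v̄ = (0.69+0.66)/2 = 0.675 → q = 1.5×0.72×0.675 = 0.7290 m³/s
Panel 2-3: Δb = 3.1 m, d̄ = (0.87+1.62)/2 = 1.245, v̄ = (0.66+1.18)/2 = 0.92 → q = 3.1×1.245×0.92 = 3.551 m³/s
Panel 3-4: Δb = 2.4 m, d̄ = (1.62+2.02)/2 = 1.82, v̄ = (1.18+1.11)/2 = 1.145 → q = 2.4×1.82×1.145 = 5.001 m³/s
Panel 4-5: Δb = 12.6 m, d̄ = (2.02+0.48)/2 = 1.25, v̄ = (1.11+0.49)/2 = 0.8 → q = 12.6×1.25×0.8 = 12.60 m³/s
Q = Σ q = 21.88 m³/s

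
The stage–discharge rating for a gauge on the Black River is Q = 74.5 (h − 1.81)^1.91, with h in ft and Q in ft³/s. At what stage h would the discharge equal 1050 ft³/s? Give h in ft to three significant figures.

5.81 ft

h − h₀ = (Q/C)^(1/b) = (1050/74.5)^(1/1.91) = 3.996 ft
h = 1.81 + 3.996 = 5.806 ft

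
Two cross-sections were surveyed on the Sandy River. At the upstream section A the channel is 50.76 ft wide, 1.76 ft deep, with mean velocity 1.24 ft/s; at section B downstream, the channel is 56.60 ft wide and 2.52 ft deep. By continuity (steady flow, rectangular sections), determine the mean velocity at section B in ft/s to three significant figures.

0.777 ft/s

Q = A₁V₁ = (50.76×1.76) × 1.24 = 110.8 ft³/s
A₂ = 56.60 × 2.52 = 142.6 ft²
V₂ = Q/A₂ = 110.8/142.6 = 0.7767 ft/s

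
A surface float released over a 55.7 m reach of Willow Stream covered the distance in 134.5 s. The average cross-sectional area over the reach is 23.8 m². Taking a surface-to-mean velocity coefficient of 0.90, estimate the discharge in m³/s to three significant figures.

v_surface = L / t̄ = 55.7 / 134.5 = 0.4141 m/s
v_mean = 0.90 × 0.4141 = 0.3727 m/s
Q = A × v_mean = 23.8 × 0.3727 = 8.871 m³/s

8.87 m³/s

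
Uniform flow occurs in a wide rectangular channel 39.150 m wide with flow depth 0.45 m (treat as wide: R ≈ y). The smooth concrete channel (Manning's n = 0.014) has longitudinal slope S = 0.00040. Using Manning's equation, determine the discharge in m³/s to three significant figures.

14.8 m³/s

A = b·y = 39.150 × 0.45 = 17.62 m²
Wide channel: R ≈ y = 0.45 m
Q = (1/n)·A·R^(2/3)·S^(1/2) = (1/0.014) × 17.62 × 0.4500^(2/3) × 0.00040^(1/2) = 14.78 m³/s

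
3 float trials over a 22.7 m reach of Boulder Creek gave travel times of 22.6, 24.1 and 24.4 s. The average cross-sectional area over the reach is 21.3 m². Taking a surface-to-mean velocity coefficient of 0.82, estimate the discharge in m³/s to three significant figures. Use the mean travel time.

t̄ = (22.6 + 24.1 + 24.4) / 3 = 23.7 s
v_surface = L / t̄ = 22.7 / 23.7 = 0.9578 m/s
v_mean = 0.82 × 0.9578 = 0.7854 m/s
Q = A × v_mean = 21.3 × 0.7854 = 16.73 m³/s

16.7 m³/s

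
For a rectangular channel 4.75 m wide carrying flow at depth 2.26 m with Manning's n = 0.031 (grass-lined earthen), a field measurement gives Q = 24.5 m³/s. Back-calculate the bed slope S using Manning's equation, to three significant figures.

A = b·y = 4.75 × 2.26 = 10.74 m²
P = b + 2y = 4.75 + 2×2.26 = 9.270 m
R = A/P = 10.74/9.270 = 1.158 m
S = (Q·n / (1·A·R^(2/3)))² = (24.5×0.031 / (1×10.74×1.103))² = 0.004116

0.00412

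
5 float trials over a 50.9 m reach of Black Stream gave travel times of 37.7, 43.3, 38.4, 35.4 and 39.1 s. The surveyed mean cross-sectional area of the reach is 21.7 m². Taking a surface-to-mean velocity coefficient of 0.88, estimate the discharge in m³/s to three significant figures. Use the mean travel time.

t̄ = (37.7 + 43.3 + 38.4 + 35.4 + 39.1) / 5 = 38.78 s
v_surface = L / t̄ = 50.9 / 38.78 = 1.313 m/s
v_mean = 0.88 × 1.313 = 1.155 m/s
Q = A × v_mean = 21.7 × 1.155 = 25.06 m³/s

25.1 m³/s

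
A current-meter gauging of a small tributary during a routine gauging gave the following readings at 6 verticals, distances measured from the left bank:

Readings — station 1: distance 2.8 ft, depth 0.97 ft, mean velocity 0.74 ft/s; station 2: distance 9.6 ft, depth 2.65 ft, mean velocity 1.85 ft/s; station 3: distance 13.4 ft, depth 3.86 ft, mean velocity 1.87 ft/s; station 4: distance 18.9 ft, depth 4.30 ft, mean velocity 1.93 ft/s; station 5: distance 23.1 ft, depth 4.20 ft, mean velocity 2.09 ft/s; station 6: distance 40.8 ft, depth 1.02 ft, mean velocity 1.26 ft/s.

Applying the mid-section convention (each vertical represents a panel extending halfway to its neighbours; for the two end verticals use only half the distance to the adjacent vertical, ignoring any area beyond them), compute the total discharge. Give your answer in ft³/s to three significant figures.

w_1 = (9.6 − 2.8)/2 = 3.4 ft; q_1 = 0.74 × 0.97 × 3.4 = 2.441 ft³/s
w_2 = (13.4 − 2.8)/2 = 5.3 ft; q_2 = 1.85 × 2.65 × 5.3 = 25.98 ft³/s
w_3 = (18.9 − 9.6)/2 = 4.65 ft; q_3 = 1.87 × 3.86 × 4.65 = 33.56 ft³/s
w_4 = (23.1 − 13.4)/2 = 4.85 ft; q_4 = 1.93 × 4.30 × 4.85 = 40.25 ft³/s
w_5 = (40.8 − 18.9)/2 = 10.95 ft; q_5 = 2.09 × 4.20 × 10.95 = 96.12 ft³/s
w_6 = (40.8 − 23.1)/2 = 8.85 ft; q_6 = 1.26 × 1.02 × 8.85 = 11.37 ft³/s
Q = Σ qᵢ = 209.7 ft³/s

210 ft³/s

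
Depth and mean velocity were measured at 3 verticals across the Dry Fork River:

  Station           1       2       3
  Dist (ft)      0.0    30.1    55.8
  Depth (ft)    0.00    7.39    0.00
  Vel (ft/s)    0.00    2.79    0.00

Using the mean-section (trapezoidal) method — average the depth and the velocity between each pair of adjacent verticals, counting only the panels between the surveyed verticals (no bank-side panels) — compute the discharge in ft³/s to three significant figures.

288 ft³/s

Panel 1-2: Δb = 30.1 ft, d̄ = (0.00+7.39)/2 = 3.695, v̄ = (0.00+2.79)/2 = 1.395 → q = 30.1×3.695×1.395 = 155.2 ft³/s
Panel 2-3: Δb = 25.7 ft, d̄ = (7.39+0.00)/2 = 3.695, v̄ = (2.79+0.00)/2 = 1.395 → q = 25.7×3.695×1.395 = 132.5 ft³/s
Q = Σ q = 287.6 ft³/s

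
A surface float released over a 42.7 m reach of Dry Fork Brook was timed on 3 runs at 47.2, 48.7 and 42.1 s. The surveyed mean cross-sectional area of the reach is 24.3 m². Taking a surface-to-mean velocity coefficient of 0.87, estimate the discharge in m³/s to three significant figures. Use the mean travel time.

t̄ = (47.2 + 48.7 + 42.1) / 3 = 46 s
v_surface = L / t̄ = 42.7 / 46 = 0.9283 m/s
v_mean = 0.87 × 0.9283 = 0.8076 m/s
Q = A × v_mean = 24.3 × 0.8076 = 19.62 m³/s

19.6 m³/s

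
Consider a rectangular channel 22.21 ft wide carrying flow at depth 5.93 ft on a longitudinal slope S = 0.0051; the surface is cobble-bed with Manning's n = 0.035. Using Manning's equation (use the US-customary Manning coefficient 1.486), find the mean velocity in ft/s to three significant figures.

A = b·y = 22.21 × 5.93 = 131.7 ft²
P = b + 2y = 22.21 + 2×5.93 = 34.07 ft
R = A/P = 131.7/34.07 = 3.866 ft
Q = (1.486/n)·A·R^(2/3)·S^(1/2) = (1.486/0.035) × 131.7 × 3.866^(2/3) × 0.0051^(1/2) = 983.6 ft³/s
V = Q/A = 983.6/131.7 = 7.468 ft/s

7.47 ft/s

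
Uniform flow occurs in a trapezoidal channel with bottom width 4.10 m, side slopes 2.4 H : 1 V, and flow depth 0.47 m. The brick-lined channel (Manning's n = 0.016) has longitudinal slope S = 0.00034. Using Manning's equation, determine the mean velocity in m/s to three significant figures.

0.600 m/s

A = (b + z·y)·y = (4.10 + 2.4×0.47)×0.47 = 2.457 m²
P = b + 2y√(1+z²) = 4.10 + 2×0.47×√(1+2.4²) = 6.544 m
R = A/P = 2.457/6.544 = 0.3755 m
Q = (1/n)·A·R^(2/3)·S^(1/2) = (1/0.016) × 2.457 × 0.3755^(2/3) × 0.00034^(1/2) = 1.474 m³/s
V = Q/A = 1.474/2.457 = 0.5998 m/s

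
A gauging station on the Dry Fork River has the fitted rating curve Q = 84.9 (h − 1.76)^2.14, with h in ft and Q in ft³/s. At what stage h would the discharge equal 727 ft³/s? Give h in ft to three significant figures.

4.49 ft

h − h₀ = (Q/C)^(1/b) = (727/84.9)^(1/2.14) = 2.728 ft
h = 1.76 + 2.728 = 4.488 ft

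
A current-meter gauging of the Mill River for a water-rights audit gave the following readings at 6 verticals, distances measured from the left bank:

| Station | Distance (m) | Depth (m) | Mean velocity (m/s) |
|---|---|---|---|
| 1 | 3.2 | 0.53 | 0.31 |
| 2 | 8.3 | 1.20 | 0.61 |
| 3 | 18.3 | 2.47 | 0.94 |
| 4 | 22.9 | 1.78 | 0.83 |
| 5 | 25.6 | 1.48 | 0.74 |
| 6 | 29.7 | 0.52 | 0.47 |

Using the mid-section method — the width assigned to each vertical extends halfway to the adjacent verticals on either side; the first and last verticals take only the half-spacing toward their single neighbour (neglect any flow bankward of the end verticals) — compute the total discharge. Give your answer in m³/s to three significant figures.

w_1 = (8.3 − 3.2)/2 = 2.55 m; q_1 = 0.31 × 0.53 × 2.55 = 0.4190 m³/s
w_2 = (18.3 − 3.2)/2 = 7.55 m; q_2 = 0.61 × 1.20 × 7.55 = 5.527 m³/s
w_3 = (22.9 − 8.3)/2 = 7.3 m; q_3 = 0.94 × 2.47 × 7.3 = 16.95 m³/s
w_4 = (25.6 − 18.3)/2 = 3.65 m; q_4 = 0.83 × 1.78 × 3.65 = 5.393 m³/s
w_5 = (29.7 − 22.9)/2 = 3.4 m; q_5 = 0.74 × 1.48 × 3.4 = 3.724 m³/s
w_6 = (29.7 − 25.6)/2 = 2.05 m; q_6 = 0.47 × 0.52 × 2.05 = 0.5010 m³/s
Q = Σ qᵢ = 32.51 m³/s

32.5 m³/s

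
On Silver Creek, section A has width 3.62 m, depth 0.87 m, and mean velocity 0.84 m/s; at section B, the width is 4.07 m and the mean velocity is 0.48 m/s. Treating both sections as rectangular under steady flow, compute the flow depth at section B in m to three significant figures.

Q = A₁V₁ = (3.62×0.87) × 0.84 = 2.645 m³/s
d₂ = Q/(b₂ V₂) = 2.645/(4.07×0.48) = 1.354 m

1.35 m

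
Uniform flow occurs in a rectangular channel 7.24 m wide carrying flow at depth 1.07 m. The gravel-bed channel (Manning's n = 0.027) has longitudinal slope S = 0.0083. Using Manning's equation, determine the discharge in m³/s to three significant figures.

A = b·y = 7.24 × 1.07 = 7.747 m²
P = b + 2y = 7.24 + 2×1.07 = 9.380 m
R = A/P = 7.747/9.380 = 0.8259 m
Q = (1/n)·A·R^(2/3)·S^(1/2) = (1/0.027) × 7.747 × 0.8259^(2/3) × 0.0083^(1/2) = 23.01 m³/s

23.0 m³/s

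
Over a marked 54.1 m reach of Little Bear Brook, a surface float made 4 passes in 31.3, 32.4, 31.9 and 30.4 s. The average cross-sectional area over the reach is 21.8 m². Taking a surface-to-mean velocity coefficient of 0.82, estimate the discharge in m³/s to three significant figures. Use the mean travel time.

t̄ = (31.3 + 32.4 + 31.9 + 30.4) / 4 = 31.5 s
v_surface = L / t̄ = 54.1 / 31.5 = 1.717 m/s
v_mean = 0.82 × 1.717 = 1.408 m/s
Q = A × v_mean = 21.8 × 1.408 = 30.70 m³/s

30.7 m³/s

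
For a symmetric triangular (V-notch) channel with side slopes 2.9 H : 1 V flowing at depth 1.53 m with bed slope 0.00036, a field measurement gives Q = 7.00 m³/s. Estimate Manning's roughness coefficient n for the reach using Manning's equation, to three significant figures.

0.0148

A = z·y² = 2.9×1.53² = 6.789 m²
P = 2y√(1+z²) = 2×1.53×√(1+2.9²) = 9.387 m
R = A/P = 6.789/9.387 = 0.7232 m
n = (1/Q)·A·R^(2/3)·S^(1/2) = (1/7.00) × 6.789 × 0.8057 × 0.01897 = 0.01483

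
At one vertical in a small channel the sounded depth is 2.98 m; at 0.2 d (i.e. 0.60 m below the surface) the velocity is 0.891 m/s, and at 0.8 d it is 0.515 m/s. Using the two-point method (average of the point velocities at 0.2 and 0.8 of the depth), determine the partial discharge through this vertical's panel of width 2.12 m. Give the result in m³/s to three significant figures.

4.44 m³/s

v̄ = (0.891 + 0.515) / 2 = 0.7030 m/s
q = v̄ × d × w = 0.7030 × 2.98 × 2.12 = 4.441 m³/s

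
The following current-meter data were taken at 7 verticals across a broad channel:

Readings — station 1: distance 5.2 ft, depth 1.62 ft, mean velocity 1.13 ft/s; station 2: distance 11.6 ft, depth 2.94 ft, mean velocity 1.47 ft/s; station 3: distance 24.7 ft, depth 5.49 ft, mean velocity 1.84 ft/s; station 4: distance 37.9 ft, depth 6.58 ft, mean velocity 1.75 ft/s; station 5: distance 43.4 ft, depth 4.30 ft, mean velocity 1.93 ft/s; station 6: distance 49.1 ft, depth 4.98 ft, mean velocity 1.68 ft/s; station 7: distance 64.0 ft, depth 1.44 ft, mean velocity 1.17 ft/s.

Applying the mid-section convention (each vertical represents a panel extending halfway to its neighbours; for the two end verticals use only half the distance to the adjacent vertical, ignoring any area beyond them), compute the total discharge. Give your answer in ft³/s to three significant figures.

434 ft³/s

w_1 = (11.6 − 5.2)/2 = 3.2 ft; q_1 = 1.13 × 1.62 × 3.2 = 5.858 ft³/s
w_2 = (24.7 − 5.2)/2 = 9.75 ft; q_2 = 1.47 × 2.94 × 9.75 = 42.14 ft³/s
w_3 = (37.9 − 11.6)/2 = 13.15 ft; q_3 = 1.84 × 5.49 × 13.15 = 132.8 ft³/s
w_4 = (43.4 − 24.7)/2 = 9.35 ft; q_4 = 1.75 × 6.58 × 9.35 = 107.7 ft³/s
w_5 = (49.1 − 37.9)/2 = 5.6 ft; q_5 = 1.93 × 4.30 × 5.6 = 46.47 ft³/s
w_6 = (64.0 − 43.4)/2 = 10.3 ft; q_6 = 1.68 × 4.98 × 10.3 = 86.17 ft³/s
w_7 = (64.0 − 49.1)/2 = 7.45 ft; q_7 = 1.17 × 1.44 × 7.45 = 12.55 ft³/s
Q = Σ qᵢ = 433.7 ft³/s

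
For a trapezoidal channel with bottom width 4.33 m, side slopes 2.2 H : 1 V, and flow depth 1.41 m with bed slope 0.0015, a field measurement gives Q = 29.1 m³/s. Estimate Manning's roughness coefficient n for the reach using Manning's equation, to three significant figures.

A = (b + z·y)·y = (4.33 + 2.2×1.41)×1.41 = 10.48 m²
P = b + 2y√(1+z²) = 4.33 + 2×1.41×√(1+2.2²) = 11.14 m
R = A/P = 10.48/11.14 = 0.9403 m
n = (1/Q)·A·R^(2/3)·S^(1/2) = (1/29.1) × 10.48 × 0.9598 × 0.03873 = 0.01339

0.0134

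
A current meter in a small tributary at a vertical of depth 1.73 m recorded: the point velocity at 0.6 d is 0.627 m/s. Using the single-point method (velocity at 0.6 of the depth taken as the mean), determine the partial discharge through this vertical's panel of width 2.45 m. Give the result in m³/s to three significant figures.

v̄ = v₀.₆ = 0.627 m/s
q = v̄ × d × w = 0.6270 × 1.73 × 2.45 = 2.658 m³/s

2.66 m³/s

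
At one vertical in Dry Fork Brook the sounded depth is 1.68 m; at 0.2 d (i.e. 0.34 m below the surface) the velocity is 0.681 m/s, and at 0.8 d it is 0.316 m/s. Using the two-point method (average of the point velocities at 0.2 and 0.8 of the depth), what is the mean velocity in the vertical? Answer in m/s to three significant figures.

v̄ = (0.681 + 0.316) / 2 = 0.4985 m/s

0.499 m/s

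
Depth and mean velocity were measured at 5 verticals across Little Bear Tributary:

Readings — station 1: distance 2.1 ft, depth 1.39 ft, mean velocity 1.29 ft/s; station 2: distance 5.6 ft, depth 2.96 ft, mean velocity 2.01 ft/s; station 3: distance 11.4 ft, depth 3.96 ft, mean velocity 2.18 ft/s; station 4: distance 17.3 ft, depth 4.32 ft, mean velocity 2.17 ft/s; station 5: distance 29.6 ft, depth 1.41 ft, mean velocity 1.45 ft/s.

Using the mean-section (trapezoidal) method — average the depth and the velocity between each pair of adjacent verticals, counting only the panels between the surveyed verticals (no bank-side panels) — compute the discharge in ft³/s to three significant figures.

Panel 1-2: Δb = 3.5 ft, d̄ = (1.39+2.96)/2 = 2.175, v̄ = (1.29+2.01)/2 = 1.65 → q = 3.5×2.175×1.65 = 12.56 ft³/s
Panel 2-3: Δb = 5.8 ft, d̄ = (2.96+3.96)/2 = 3.46, v̄ = (2.01+2.18)/2 = 2.095 → q = 5.8×3.46×2.095 = 42.04 ft³/s
Panel 3-4: Δb = 5.9 ft, d̄ = (3.96+4.32)/2 = 4.14, v̄ = (2.18+2.17)/2 = 2.175 → q = 5.9×4.14×2.175 = 53.13 ft³/s
Panel 4-5: Δb = 12.3 ft, d̄ = (4.32+1.41)/2 = 2.865, v̄ = (2.17+1.45)/2 = 1.81 → q = 12.3×2.865×1.81 = 63.78 ft³/s
Q = Σ q = 171.5 ft³/s

172 ft³/s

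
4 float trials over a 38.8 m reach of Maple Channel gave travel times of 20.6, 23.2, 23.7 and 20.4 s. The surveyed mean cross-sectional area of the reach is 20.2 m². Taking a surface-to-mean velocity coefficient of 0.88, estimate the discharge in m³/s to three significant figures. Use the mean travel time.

31.4 m³/s

t̄ = (20.6 + 23.2 + 23.7 + 20.4) / 4 = 21.975 s
v_surface = L / t̄ = 38.8 / 21.975 = 1.766 m/s
v_mean = 0.88 × 1.766 = 1.554 m/s
Q = A × v_mean = 20.2 × 1.554 = 31.39 m³/s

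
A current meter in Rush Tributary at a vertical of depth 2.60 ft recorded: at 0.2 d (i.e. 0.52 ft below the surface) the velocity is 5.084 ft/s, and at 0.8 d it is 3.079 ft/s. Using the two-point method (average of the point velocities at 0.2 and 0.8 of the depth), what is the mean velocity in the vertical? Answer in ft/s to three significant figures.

4.08 ft/s

v̄ = (5.084 + 3.079) / 2 = 4.082 ft/s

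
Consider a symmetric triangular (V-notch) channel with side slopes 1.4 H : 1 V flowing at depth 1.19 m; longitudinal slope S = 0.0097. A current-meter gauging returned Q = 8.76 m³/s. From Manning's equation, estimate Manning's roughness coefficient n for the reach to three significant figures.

A = z·y² = 1.4×1.19² = 1.983 m²
P = 2y√(1+z²) = 2×1.19×√(1+1.4²) = 4.095 m
R = A/P = 1.983/4.095 = 0.4842 m
n = (1/Q)·A·R^(2/3)·S^(1/2) = (1/8.76) × 1.983 × 0.6166 × 0.09849 = 0.01374

0.0137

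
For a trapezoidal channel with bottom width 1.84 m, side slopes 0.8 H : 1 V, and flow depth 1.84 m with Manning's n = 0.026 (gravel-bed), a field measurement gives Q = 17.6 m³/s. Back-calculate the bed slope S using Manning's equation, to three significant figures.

0.00621

A = (b + z·y)·y = (1.84 + 0.8×1.84)×1.84 = 6.094 m²
P = b + 2y√(1+z²) = 1.84 + 2×1.84×√(1+0.8²) = 6.553 m
R = A/P = 6.094/6.553 = 0.9300 m
S = (Q·n / (1·A·R^(2/3)))² = (17.6×0.026 / (1×6.094×0.9528))² = 0.006211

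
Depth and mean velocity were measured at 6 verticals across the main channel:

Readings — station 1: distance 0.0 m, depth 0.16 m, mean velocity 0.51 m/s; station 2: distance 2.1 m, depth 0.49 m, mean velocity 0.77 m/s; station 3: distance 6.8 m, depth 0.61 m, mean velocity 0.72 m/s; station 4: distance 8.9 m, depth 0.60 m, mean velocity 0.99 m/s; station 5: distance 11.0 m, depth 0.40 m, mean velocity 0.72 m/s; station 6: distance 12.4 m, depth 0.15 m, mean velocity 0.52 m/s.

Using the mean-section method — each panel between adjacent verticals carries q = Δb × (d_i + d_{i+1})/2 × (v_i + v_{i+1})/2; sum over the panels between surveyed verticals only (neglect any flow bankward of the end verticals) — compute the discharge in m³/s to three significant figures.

4.59 m³/s

Panel 1-2: Δb = 2.1 m, d̄ = (0.16+0.49)/2 = 0.325, v̄ = (0.51+0.77)/2 = 0.64 → q = 2.1×0.325×0.64 = 0.4368 m³/s
Panel 2-3: Δb = 4.7 m, d̄ = (0.49+0.61)/2 = 0.55, v̄ = (0.77+0.72)/2 = 0.745 → q = 4.7×0.55×0.745 = 1.926 m³/s
Panel 3-4: Δb = 2.1 m, d̄ = (0.61+0.60)/2 = 0.605, v̄ = (0.72+0.99)/2 = 0.855 → q = 2.1×0.605×0.855 = 1.086 m³/s
Panel 4-5: Δb = 2.1 m, d̄ = (0.60+0.40)/2 = 0.5, v̄ = (0.99+0.72)/2 = 0.855 → q = 2.1×0.5×0.855 = 0.8978 m³/s
Panel 5-6: Δb = 1.4 m, d̄ = (0.40+0.15)/2 = 0.275, v̄ = (0.72+0.52)/2 = 0.62 → q = 1.4×0.275×0.62 = 0.2387 m³/s
Q = Σ q = 4.585 m³/s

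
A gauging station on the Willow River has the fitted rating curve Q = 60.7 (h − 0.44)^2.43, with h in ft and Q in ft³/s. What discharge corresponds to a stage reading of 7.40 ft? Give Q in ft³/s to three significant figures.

Q = 60.7 × (7.40 − 0.44)^2.43 = 60.7 × 6.96^2.43 = 6772 ft³/s

6770 ft³/s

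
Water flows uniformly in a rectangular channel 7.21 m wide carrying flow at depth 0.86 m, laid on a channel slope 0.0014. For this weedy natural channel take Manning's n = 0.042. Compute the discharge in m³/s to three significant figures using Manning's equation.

4.33 m³/s

A = b·y = 7.21 × 0.86 = 6.201 m²
P = b + 2y = 7.21 + 2×0.86 = 8.930 m
R = A/P = 6.201/8.930 = 0.6944 m
Q = (1/n)·A·R^(2/3)·S^(1/2) = (1/0.042) × 6.201 × 0.6944^(2/3) × 0.0014^(1/2) = 4.331 m³/s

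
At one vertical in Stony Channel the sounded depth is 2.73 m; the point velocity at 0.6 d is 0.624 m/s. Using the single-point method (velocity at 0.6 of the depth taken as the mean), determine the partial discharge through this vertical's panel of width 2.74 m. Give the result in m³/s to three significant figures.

4.67 m³/s

v̄ = v₀.₆ = 0.624 m/s
q = v̄ × d × w = 0.6240 × 2.73 × 2.74 = 4.668 m³/s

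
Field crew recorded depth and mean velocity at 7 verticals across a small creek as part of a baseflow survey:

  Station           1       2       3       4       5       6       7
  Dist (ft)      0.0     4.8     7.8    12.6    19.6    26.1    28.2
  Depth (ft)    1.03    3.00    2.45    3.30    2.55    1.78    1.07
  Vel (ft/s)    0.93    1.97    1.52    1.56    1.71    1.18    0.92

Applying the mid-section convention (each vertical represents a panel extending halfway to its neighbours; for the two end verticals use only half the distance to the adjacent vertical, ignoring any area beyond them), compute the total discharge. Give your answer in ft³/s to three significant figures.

w_1 = (4.8 − 0.0)/2 = 2.4 ft; q_1 = 0.93 × 1.03 × 2.4 = 2.299 ft³/s
w_2 = (7.8 − 0.0)/2 = 3.9 ft; q_2 = 1.97 × 3.00 × 3.9 = 23.05 ft³/s
w_3 = (12.6 − 4.8)/2 = 3.9 ft; q_3 = 1.52 × 2.45 × 3.9 = 14.52 ft³/s
w_4 = (19.6 − 7.8)/2 = 5.9 ft; q_4 = 1.56 × 3.30 × 5.9 = 30.37 ft³/s
w_5 = (26.1 − 12.6)/2 = 6.75 ft; q_5 = 1.71 × 2.55 × 6.75 = 29.43 ft³/s
w_6 = (28.2 − 19.6)/2 = 4.3 ft; q_6 = 1.18 × 1.78 × 4.3 = 9.032 ft³/s
w_7 = (28.2 − 26.1)/2 = 1.05 ft; q_7 = 0.92 × 1.07 × 1.05 = 1.034 ft³/s
Q = Σ qᵢ = 109.7 ft³/s

110 ft³/s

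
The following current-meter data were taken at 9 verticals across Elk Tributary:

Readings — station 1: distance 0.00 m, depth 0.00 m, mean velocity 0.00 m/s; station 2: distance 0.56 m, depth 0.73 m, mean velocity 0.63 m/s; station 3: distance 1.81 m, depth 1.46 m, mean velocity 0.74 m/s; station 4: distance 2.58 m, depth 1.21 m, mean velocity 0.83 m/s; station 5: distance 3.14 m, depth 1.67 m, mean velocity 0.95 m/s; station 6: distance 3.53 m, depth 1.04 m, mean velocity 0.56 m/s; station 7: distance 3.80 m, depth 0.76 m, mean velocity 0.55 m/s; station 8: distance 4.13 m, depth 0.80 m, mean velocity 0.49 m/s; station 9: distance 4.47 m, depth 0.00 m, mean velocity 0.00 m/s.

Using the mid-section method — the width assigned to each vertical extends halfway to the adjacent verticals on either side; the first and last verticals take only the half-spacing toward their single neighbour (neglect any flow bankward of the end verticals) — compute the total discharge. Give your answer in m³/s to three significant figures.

3.38 m³/s

w_2 = (1.81 − 0.00)/2 = 0.905 m; q_2 = 0.63 × 0.73 × 0.905 = 0.4162 m³/s
w_3 = (2.58 − 0.56)/2 = 1.01 m; q_3 = 0.74 × 1.46 × 1.01 = 1.091 m³/s
w_4 = (3.14 − 1.81)/2 = 0.665 m; q_4 = 0.83 × 1.21 × 0.665 = 0.6679 m³/s
w_5 = (3.53 − 2.58)/2 = 0.475 m; q_5 = 0.95 × 1.67 × 0.475 = 0.7536 m³/s
w_6 = (3.80 − 3.14)/2 = 0.33 m; q_6 = 0.56 × 1.04 × 0.33 = 0.1922 m³/s
w_7 = (4.13 − 3.53)/2 = 0.3 m; q_7 = 0.55 × 0.76 × 0.3 = 0.1254 m³/s
w_8 = (4.47 − 3.80)/2 = 0.335 m; q_8 = 0.49 × 0.80 × 0.335 = 0.1313 m³/s
Stations 1, 9 contribute zero (depth or velocity is 0).
Q = Σ qᵢ = 3.378 m³/s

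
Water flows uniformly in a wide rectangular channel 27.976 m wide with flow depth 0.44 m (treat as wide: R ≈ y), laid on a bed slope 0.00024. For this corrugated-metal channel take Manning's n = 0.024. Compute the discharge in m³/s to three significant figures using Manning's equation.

A = b·y = 27.976 × 0.44 = 12.31 m²
Wide channel: R ≈ y = 0.44 m
Q = (1/n)·A·R^(2/3)·S^(1/2) = (1/0.024) × 12.31 × 0.4400^(2/3) × 0.00024^(1/2) = 4.597 m³/s

4.60 m³/s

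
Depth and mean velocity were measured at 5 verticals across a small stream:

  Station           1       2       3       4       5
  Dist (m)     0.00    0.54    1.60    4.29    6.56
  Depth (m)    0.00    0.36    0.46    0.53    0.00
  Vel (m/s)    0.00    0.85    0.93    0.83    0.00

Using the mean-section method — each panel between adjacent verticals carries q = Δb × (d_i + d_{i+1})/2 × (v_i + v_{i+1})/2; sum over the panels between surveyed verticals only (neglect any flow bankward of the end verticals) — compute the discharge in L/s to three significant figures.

Panel 1-2: Δb = 0.54 m, d̄ = (0.00+0.36)/2 = 0.18, v̄ = (0.00+0.85)/2 = 0.425 → q = 0.54×0.18×0.425 = 0.04131 m³/s
Panel 2-3: Δb = 1.06 m, d̄ = (0.36+0.46)/2 = 0.41, v̄ = (0.85+0.93)/2 = 0.89 → q = 1.06×0.41×0.89 = 0.3868 m³/s
Panel 3-4: Δb = 2.69 m, d̄ = (0.46+0.53)/2 = 0.495, v̄ = (0.93+0.83)/2 = 0.88 → q = 2.69×0.495×0.88 = 1.172 m³/s
Panel 4-5: Δb = 2.27 m, d̄ = (0.53+0.00)/2 = 0.265, v̄ = (0.83+0.00)/2 = 0.415 → q = 2.27×0.265×0.415 = 0.2496 m³/s
Q = Σ q = 1.850 m³/s
= 1.850 × 1000 = 1850 L/s

1850 L/s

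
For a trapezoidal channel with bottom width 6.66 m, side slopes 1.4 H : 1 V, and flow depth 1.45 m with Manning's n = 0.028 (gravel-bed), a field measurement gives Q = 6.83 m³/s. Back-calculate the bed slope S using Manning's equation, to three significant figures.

0.000207

A = (b + z·y)·y = (6.66 + 1.4×1.45)×1.45 = 12.60 m²
P = b + 2y√(1+z²) = 6.66 + 2×1.45×√(1+1.4²) = 11.65 m
R = A/P = 12.60/11.65 = 1.082 m
S = (Q·n / (1·A·R^(2/3)))² = (6.83×0.028 / (1×12.60×1.054))² = 0.0002075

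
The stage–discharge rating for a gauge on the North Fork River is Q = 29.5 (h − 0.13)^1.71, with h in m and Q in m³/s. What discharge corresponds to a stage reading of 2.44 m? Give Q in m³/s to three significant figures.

123 m³/s

Q = 29.5 × (2.44 − 0.13)^1.71 = 29.5 × 2.31^1.71 = 123.5 m³/s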